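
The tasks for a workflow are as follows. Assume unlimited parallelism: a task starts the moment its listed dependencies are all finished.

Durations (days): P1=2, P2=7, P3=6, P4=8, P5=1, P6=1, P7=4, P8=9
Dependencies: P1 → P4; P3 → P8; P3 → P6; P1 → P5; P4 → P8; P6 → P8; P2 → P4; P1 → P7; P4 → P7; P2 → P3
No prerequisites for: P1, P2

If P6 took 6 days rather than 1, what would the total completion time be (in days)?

As given, the longest chain is P2→P4→P8 = 7+8+9 = 24, so the finish is 24 days.
The longest path through P6 is only 23 days, so P6 has float 1.
Now P2→P3→P6→P8 = 7+6+6+9 = 28 is longest, so the finish becomes 28 days.

28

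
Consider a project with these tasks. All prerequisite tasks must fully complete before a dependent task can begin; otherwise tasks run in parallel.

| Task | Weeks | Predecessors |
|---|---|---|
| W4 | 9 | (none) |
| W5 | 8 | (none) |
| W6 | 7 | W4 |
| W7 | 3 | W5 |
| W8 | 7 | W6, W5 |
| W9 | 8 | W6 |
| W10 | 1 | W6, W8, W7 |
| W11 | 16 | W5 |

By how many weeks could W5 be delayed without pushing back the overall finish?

Critical path: W4→W6→W8→W10 = 9+7+7+1 = 24, so the finish is 24 weeks.
W5 finishes as early as 8 and must finish by 8.
So W5 can slip 8 − 8 = 0 weeks.

0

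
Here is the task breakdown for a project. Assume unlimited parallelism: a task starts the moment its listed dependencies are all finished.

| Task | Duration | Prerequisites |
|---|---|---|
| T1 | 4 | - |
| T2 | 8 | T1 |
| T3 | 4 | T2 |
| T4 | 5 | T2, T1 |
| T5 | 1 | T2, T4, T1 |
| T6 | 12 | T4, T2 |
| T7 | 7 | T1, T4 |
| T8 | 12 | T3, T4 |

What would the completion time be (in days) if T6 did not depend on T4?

29

Original critical path: T1→T2→T4→T6 = 4+8+5+12 = 29 ⇒ 29 days.
Without T4→T6, T6's earliest start moves from 17 to 12.
After: T1→T2→T4→T8 = 4+8+5+12 = 29 → 29 days.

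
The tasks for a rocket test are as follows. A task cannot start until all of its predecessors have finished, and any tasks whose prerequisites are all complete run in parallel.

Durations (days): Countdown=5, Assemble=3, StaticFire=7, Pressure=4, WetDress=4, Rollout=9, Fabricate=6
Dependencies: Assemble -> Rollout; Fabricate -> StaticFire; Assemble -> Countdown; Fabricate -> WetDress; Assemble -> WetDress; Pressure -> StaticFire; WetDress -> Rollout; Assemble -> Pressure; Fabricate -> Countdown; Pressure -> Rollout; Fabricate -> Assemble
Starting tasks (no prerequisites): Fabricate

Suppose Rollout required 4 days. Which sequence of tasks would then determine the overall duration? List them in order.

Baseline: Fabricate→Assemble→Pressure→Rollout = 6+3+4+9 = 22 → 22 days.
Rollout is on the critical path; changing it to 4 makes that path 17 days.
Now Fabricate→Assemble→Pressure→StaticFire = 6+3+4+7 = 20 is longest, so the finish becomes 20 days.

Fabricate, Assemble, Pressure, StaticFire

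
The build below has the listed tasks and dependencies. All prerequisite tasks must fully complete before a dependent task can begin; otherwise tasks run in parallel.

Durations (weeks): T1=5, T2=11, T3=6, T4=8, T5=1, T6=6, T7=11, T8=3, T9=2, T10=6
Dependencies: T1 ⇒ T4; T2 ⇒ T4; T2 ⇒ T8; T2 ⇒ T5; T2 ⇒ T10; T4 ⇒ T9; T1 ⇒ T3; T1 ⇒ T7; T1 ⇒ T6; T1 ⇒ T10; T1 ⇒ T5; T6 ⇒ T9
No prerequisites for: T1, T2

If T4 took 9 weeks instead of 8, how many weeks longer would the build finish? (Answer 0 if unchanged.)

Critical path before the change: T2→T4→T9 = 11+8+2 = 21 giving 21 weeks.
T4 lies on that path, so at 9 weeks the path becomes 22 weeks.
That remains the longest chain; total 22 weeks.
Change in finish: 22 − 21 = +1 weeks.

1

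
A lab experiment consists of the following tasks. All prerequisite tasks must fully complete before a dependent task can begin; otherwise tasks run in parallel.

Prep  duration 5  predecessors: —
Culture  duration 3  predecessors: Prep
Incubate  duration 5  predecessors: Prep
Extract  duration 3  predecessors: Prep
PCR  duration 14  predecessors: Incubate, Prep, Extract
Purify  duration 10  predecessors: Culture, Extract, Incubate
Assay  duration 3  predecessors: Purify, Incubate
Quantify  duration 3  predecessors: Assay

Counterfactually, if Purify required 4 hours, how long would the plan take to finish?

Actual critical path: Prep→Incubate→Purify→Assay→Quantify = 5+5+10+3+3 = 26 ⇒ 26 hours.
Purify lies on that path, so at 4 hours the path becomes 20 hours.
The binding chain switches to Prep→Incubate→PCR = 5+5+14 = 24; finish 24 hours.

24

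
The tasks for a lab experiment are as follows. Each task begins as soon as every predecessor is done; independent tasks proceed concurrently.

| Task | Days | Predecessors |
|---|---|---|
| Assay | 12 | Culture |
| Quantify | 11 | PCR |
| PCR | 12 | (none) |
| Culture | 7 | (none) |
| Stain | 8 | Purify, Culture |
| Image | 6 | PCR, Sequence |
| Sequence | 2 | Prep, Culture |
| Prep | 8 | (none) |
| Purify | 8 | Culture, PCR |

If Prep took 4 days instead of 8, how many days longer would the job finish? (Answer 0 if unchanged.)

As given, the longest chain is PCR→Purify→Stain = 12+8+8 = 28, so the finish is 28 days.
The longest path through Prep is only 16 days, so Prep has float 12.
The critical path is still PCR→Purify→Stain; finish is now 28 days.
Change in finish: 28 − 28 = +0 days.

0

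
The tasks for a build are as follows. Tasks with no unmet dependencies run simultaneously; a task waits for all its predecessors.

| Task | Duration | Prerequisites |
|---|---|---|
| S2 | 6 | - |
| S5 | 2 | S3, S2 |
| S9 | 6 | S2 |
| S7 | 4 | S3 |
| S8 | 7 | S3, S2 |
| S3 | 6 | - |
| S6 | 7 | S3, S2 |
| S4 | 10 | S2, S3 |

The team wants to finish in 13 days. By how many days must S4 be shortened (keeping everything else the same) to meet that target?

3

Current finish: 16 days; target: 13.
S4 is on every critical path, so each day cut from S4 cuts the finish by one (this holds down to a finish of 13).
Need 16 − 13 = 3 days off S4 → S4 becomes 7 days, finish becomes 13.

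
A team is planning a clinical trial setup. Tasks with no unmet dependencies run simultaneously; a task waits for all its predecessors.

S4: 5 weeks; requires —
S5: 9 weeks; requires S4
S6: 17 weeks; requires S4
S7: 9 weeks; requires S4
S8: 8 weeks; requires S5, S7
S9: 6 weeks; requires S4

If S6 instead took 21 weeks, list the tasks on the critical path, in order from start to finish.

Critical path before the change: S4→S6 = 5+17 = 22 giving 22 weeks.
S6 is on the critical path; changing it to 21 makes that path 26 weeks.
The critical path is still S4→S6; finish is now 26 weeks.

S4, S6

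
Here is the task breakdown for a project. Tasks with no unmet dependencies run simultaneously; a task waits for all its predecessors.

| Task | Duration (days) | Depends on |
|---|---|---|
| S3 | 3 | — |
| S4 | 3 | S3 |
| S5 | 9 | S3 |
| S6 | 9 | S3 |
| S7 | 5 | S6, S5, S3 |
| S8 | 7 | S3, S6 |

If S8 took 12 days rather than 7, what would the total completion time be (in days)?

Baseline: S3→S6→S8 = 3+9+7 = 19 → 19 days.
Since S8 is critical, the +5 change carries straight to that chain (now 24 days).
That remains the longest chain; total 24 days.

24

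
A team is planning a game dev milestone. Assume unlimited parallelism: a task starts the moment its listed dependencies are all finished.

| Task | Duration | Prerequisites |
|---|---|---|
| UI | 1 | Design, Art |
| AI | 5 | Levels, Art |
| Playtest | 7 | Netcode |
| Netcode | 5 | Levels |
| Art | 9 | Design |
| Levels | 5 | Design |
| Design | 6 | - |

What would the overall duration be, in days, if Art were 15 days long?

26

The binding path is Design→Levels→Netcode→Playtest = 6+5+5+7 = 23; finish at 23 days.
Art is off the critical path — its longest chain is 20 days, giving 3 of slack.
New critical path: Design→Art→AI = 6+15+5 = 26 ⇒ 26 days.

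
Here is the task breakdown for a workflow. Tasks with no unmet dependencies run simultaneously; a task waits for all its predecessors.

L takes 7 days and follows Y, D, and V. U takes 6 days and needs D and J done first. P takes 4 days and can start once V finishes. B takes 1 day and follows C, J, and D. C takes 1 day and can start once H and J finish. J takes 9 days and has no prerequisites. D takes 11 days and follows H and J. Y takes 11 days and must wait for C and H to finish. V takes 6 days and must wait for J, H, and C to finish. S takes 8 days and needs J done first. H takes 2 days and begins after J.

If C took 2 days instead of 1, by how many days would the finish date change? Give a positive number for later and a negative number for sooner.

Critical path before the change: J→H→C→Y→L = 9+2+1+11+7 = 30 giving 30 days.
C lies on that path, so at 2 days the path becomes 31 days.
That remains the longest chain; total 31 days.
Change in finish: 31 − 30 = +1 days.

1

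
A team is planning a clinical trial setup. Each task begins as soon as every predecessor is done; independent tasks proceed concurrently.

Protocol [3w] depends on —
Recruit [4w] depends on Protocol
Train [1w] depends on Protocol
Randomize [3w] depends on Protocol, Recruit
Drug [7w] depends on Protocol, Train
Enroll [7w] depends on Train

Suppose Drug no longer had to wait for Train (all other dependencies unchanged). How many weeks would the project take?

11

Before: longest chain Protocol→Train→Drug = 3+1+7 = 11, finish 11.
Without Train→Drug, Drug's earliest start moves from 4 to 3.
New critical path: Protocol→Train→Enroll = 3+1+7 = 11 ⇒ 11 weeks.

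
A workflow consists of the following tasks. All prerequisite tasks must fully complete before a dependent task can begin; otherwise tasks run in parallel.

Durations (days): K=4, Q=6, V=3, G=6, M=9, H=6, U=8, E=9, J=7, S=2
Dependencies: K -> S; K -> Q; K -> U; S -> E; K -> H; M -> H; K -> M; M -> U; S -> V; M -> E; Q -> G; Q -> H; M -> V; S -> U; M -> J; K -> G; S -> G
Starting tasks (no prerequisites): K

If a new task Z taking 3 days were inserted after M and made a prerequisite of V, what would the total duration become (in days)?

Originally the job takes 22 days.
With Z inserted, V now waits for max(M, S, Z).
New critical path: K→M→E = 4+9+9 = 22 ⇒ 22 days.

22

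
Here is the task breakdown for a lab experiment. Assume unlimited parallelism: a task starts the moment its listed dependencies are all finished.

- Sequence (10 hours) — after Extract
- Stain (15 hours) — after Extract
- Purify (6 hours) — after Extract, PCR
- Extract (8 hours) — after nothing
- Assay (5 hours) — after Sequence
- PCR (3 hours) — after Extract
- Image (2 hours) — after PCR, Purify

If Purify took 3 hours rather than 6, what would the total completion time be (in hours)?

Baseline: Extract→Sequence→Assay = 8+10+5 = 23 → 23 hours.
Purify has 4 hours of float (longest path through it is 19).
No other chain overtakes it, so the finish is 23 hours.

23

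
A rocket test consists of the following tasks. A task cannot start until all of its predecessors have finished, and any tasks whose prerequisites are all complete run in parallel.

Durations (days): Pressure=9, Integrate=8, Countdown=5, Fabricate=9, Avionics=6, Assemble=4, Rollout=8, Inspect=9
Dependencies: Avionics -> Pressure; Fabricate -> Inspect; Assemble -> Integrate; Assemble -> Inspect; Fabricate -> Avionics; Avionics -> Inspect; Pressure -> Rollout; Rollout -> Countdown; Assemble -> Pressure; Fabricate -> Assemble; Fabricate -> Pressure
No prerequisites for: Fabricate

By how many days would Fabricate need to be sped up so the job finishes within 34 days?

Current finish: 37 days; target: 34.
Fabricate is on every critical path, so each day cut from Fabricate cuts the finish by one (this holds down to a finish of 29).
Need 37 − 34 = 3 days off Fabricate → Fabricate becomes 6 days, finish becomes 34.

3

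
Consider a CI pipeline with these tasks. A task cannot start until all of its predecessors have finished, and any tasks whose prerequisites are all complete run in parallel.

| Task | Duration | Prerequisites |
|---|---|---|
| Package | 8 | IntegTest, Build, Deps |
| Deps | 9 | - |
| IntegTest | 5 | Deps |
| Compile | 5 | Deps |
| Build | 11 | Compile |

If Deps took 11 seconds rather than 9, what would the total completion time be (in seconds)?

The binding path is Deps→Compile→Build→Package = 9+5+11+8 = 33; finish at 33 seconds.
Deps is on the critical path; changing it to 11 makes that path 35 seconds.
That remains the longest chain; total 35 seconds.

35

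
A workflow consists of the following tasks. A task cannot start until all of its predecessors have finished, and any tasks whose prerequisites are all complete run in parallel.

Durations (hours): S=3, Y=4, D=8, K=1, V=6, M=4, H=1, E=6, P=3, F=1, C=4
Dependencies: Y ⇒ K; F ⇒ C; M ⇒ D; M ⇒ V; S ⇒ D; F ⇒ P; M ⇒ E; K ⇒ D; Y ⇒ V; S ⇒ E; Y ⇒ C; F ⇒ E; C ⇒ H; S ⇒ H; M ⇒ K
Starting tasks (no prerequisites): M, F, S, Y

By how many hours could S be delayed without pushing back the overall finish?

2

M→K→D = 4+1+8 = 13 sets the makespan at 13 hours.
S finishes as early as 3 and must finish by 5.
Slack of S = 2 − 0 = 2 hours.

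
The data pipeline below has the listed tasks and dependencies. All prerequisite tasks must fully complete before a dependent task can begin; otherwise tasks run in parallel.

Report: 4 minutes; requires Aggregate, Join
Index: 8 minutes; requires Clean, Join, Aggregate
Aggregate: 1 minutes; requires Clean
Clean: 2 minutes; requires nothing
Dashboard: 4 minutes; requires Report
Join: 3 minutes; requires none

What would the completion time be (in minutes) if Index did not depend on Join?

Before: longest chain Clean→Aggregate→Index = 2+1+8 = 11, finish 11.
Dropping Join→Index doesn't change Index's earliest start (3); another predecessor still binds.
After: Clean→Aggregate→Index = 2+1+8 = 11 → 11 minutes.

11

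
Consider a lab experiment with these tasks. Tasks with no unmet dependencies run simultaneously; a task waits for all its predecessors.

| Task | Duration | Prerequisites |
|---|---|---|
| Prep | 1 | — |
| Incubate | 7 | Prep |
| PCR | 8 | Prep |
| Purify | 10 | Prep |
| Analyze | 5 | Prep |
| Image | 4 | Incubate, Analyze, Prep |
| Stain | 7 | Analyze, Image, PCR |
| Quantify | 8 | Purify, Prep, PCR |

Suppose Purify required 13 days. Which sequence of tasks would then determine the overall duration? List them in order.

Prep, Purify, Quantify

Baseline: Prep→Purify→Quantify = 1+10+8 = 19 → 19 days.
Since Purify is critical, the +3 change carries straight to that chain (now 22 days).
That remains the longest chain; total 22 days.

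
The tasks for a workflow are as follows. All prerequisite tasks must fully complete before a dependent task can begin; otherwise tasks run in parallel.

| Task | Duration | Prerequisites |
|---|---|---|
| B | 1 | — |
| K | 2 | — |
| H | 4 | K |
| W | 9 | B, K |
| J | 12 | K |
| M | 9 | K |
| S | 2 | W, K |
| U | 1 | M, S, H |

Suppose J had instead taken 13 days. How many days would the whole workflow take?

As given, the longest chain is K→J = 2+12 = 14, so the finish is 14 days.
Since J is critical, the +1 change carries straight to that chain (now 15 days).
That remains the longest chain; total 15 days.

15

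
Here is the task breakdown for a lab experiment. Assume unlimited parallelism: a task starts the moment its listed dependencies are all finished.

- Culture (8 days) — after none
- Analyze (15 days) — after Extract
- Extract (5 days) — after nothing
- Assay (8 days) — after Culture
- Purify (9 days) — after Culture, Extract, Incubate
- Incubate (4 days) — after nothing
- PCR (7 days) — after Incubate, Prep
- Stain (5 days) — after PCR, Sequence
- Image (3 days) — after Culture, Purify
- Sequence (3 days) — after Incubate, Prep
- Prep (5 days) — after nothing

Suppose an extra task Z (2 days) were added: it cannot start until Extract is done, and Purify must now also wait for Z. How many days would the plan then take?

Originally the plan takes 20 days.
With Z inserted, Purify now waits for max(Culture, Extract, Incubate, Z).
New critical path: Culture→Purify→Image = 8+9+3 = 20 ⇒ 20 days.

20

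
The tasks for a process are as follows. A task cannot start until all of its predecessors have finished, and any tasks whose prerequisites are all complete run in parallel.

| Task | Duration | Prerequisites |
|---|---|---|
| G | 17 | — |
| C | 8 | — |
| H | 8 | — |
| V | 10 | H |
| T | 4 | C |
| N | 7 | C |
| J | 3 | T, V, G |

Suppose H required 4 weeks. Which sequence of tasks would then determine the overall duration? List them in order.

G, J

As given, the longest chain is H→V→J = 8+10+3 = 21, so the finish is 21 weeks.
H lies on that path, so at 4 weeks the path becomes 17 weeks.
New critical path: G→J = 17+3 = 20 ⇒ 20 weeks.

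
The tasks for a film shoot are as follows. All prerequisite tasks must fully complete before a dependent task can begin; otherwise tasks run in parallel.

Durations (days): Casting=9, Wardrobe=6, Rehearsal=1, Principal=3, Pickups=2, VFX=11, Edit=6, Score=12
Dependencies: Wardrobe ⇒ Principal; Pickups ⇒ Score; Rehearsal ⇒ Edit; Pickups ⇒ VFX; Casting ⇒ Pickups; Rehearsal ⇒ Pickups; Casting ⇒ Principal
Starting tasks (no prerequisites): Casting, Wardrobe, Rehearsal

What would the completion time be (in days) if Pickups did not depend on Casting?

Original critical path: Casting→Pickups→Score = 9+2+12 = 23 ⇒ 23 days.
Without Casting→Pickups, Pickups's earliest start moves from 9 to 1.
After: Rehearsal→Pickups→Score = 1+2+12 = 15 → 15 days.

15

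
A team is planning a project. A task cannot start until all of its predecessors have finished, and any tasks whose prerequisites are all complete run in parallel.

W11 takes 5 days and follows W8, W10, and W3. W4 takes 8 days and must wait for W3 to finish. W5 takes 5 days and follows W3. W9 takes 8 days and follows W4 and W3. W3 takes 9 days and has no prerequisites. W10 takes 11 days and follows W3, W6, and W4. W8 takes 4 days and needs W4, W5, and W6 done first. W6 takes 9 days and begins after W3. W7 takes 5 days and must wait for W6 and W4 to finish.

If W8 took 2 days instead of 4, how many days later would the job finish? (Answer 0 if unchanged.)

As given, the longest chain is W3→W6→W10→W11 = 9+9+11+5 = 34, so the finish is 34 days.
W8 is off the critical path — its longest chain is 27 days, giving 7 of slack.
The critical path is still W3→W6→W10→W11; finish is now 34 days.
Change in finish: 34 − 34 = +0 days.

0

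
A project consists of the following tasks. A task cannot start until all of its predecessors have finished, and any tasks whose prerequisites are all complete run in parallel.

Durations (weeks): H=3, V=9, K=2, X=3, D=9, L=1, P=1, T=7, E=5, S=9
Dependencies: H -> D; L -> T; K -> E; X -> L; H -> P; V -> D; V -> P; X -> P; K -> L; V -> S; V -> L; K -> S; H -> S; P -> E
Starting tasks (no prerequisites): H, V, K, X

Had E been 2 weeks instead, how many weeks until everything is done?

Actual critical path: V→D = 9+9 = 18 ⇒ 18 weeks.
E has 3 weeks of float (longest path through it is 15).
The critical path is still V→D; finish is now 18 weeks.

18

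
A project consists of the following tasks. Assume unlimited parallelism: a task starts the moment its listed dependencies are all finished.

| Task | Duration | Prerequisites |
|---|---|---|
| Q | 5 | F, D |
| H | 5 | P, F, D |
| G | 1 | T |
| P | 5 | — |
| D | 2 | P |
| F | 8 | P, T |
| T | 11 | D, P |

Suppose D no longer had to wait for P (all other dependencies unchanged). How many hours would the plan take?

29

Original critical path: P→D→T→F→Q = 5+2+11+8+5 = 31 ⇒ 31 hours.
Without P→D, D's earliest start moves from 5 to 0.
The longest chain is now P→T→F→Q = 5+11+8+5 = 29, so the plan takes 29 hours.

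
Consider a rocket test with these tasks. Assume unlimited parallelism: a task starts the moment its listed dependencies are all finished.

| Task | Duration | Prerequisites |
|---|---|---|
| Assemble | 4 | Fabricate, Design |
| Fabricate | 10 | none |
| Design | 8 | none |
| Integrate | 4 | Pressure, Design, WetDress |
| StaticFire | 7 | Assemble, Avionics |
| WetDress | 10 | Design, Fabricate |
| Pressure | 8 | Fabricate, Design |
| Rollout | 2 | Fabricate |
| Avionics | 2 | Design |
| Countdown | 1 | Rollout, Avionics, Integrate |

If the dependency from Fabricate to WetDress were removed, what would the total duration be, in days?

23

Before: longest chain Fabricate→WetDress→Integrate→Countdown = 10+10+4+1 = 25, finish 25.
Without Fabricate→WetDress, WetDress's earliest start moves from 10 to 8.
The longest chain is now Design→WetDress→Integrate→Countdown = 8+10+4+1 = 23, so the project takes 23 days.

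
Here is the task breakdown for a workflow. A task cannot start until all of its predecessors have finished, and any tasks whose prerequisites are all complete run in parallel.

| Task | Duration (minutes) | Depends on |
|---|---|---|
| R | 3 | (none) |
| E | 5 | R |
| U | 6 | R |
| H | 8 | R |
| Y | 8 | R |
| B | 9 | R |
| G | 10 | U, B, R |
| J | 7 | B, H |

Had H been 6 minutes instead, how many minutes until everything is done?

22

Critical path before the change: R→B→G = 3+9+10 = 22 giving 22 minutes.
The longest path through H is only 18 minutes, so H has float 4.
That remains the longest chain; total 22 minutes.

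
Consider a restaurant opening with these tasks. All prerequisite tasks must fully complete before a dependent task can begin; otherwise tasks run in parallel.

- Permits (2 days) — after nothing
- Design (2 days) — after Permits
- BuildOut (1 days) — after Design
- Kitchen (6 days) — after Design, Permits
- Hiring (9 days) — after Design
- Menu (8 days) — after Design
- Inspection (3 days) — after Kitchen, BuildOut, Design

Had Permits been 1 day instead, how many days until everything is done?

Actual critical path: Permits→Design→Kitchen→Inspection = 2+2+6+3 = 13 ⇒ 13 days.
Since Permits is critical, the -1 change carries straight to that chain (now 12 days).
The critical path is still Permits→Design→Kitchen→Inspection; finish is now 12 days.

12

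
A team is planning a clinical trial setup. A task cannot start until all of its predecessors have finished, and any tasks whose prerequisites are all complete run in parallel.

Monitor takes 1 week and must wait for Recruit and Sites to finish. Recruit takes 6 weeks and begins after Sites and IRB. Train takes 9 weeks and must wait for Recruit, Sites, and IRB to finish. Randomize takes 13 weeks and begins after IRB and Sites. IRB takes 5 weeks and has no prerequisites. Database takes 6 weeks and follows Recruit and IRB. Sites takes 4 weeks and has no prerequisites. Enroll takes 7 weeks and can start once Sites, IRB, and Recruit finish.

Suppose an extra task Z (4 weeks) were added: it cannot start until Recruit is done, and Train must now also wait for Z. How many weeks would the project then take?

Originally the project takes 20 weeks.
With Z inserted, Train now waits for max(Recruit, Sites, IRB, Z).
New critical path: IRB→Recruit→Z→Train = 5+6+4+9 = 24 ⇒ 24 weeks.

24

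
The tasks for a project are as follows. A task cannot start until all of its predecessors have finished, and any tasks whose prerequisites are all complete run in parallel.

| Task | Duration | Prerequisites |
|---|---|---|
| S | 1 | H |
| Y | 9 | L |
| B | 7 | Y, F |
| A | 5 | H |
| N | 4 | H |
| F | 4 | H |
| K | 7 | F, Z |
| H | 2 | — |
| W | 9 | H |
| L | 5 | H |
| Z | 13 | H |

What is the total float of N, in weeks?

Critical path: H→L→Y→B = 2+5+9+7 = 23, so the finish is 23 weeks.
Longest path through N: 6 weeks (earliest finish 6, latest finish 23).
Slack of N = 19 − 2 = 17 weeks.

17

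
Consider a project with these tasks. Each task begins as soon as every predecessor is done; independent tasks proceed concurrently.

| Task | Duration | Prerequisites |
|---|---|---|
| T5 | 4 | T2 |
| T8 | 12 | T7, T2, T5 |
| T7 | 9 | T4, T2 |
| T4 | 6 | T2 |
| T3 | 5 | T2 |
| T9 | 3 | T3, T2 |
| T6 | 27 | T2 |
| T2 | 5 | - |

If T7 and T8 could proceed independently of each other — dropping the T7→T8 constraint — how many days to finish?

32

Original critical path: T2→T4→T7→T8 = 5+6+9+12 = 32 ⇒ 32 days.
Without T7→T8, T8's earliest start moves from 20 to 9.
The longest chain is now T2→T6 = 5+27 = 32, so the project takes 32 days.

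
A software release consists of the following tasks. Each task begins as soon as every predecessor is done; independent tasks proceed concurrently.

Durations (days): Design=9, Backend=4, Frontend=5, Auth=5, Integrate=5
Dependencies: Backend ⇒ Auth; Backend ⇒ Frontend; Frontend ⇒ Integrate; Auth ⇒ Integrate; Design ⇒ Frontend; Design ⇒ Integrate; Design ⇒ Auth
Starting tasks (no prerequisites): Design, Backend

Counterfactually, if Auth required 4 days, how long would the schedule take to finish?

Actual critical path: Design→Auth→Integrate = 9+5+5 = 19 ⇒ 19 days.
Auth lies on that path, so at 4 days the path becomes 18 days.
Now Design→Frontend→Integrate = 9+5+5 = 19 is longest, so the finish becomes 19 days.

19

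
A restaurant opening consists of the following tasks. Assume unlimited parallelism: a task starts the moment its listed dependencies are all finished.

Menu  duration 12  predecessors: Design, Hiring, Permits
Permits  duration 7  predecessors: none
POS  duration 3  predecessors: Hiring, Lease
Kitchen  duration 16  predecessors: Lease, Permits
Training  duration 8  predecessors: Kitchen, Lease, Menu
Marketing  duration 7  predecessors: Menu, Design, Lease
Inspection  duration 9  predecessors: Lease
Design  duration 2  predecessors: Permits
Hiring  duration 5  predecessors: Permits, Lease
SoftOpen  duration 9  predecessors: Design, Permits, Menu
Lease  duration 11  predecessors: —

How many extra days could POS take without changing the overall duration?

18

Lease→Hiring→Menu→SoftOpen = 11+5+12+9 = 37 sets the makespan at 37 days.
POS finishes as early as 19 and must finish by 37.
Slack of POS = 34 − 16 = 18 days.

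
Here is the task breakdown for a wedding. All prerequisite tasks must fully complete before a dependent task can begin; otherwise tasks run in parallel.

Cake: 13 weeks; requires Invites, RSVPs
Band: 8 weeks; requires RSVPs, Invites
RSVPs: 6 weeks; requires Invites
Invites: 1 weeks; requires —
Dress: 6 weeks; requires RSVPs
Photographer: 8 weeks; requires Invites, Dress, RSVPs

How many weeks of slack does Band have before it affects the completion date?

The longest chain is Invites→RSVPs→Dress→Photographer = 1+6+6+8 = 21; overall finish 21 weeks.
Band finishes as early as 15 and must finish by 21.
Slack of Band = 13 − 7 = 6 weeks.

6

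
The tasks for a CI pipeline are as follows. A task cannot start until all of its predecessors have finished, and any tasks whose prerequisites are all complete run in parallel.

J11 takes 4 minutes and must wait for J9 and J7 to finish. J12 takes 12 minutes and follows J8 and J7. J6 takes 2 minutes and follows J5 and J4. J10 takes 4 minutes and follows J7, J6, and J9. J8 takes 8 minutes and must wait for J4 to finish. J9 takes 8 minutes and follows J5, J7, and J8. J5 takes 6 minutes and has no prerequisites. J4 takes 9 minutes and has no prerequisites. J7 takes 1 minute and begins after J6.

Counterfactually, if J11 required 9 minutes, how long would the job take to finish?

34

The binding path is J4→J8→J9→J11 = 9+8+8+4 = 29; finish at 29 minutes.
Since J11 is critical, the +5 change carries straight to that chain (now 34 minutes).
That remains the longest chain; total 34 minutes.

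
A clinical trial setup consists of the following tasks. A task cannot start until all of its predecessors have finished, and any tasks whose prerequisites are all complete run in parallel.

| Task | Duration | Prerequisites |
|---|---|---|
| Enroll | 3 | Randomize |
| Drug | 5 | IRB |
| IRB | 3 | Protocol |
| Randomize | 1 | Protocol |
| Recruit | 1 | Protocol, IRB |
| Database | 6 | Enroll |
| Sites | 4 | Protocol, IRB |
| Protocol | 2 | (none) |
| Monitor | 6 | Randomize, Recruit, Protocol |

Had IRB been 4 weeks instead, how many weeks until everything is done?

Critical path before the change: Protocol→IRB→Recruit→Monitor = 2+3+1+6 = 12 giving 12 weeks.
IRB is on the critical path; changing it to 4 makes that path 13 weeks.
The critical path is still Protocol→IRB→Recruit→Monitor; finish is now 13 weeks.

13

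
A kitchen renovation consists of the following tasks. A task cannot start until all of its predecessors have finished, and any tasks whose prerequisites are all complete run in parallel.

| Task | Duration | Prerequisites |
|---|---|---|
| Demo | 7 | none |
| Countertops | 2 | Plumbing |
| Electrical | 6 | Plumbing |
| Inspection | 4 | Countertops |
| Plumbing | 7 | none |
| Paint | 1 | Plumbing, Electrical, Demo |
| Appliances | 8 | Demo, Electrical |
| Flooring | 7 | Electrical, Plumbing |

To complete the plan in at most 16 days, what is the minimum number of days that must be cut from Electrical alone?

Current finish: 21 days; target: 16.
Electrical is on every critical path, so each day cut from Electrical cuts the finish by one (this holds down to a finish of 16).
Need 21 − 16 = 5 days off Electrical → Electrical becomes 1 day, finish becomes 16.

5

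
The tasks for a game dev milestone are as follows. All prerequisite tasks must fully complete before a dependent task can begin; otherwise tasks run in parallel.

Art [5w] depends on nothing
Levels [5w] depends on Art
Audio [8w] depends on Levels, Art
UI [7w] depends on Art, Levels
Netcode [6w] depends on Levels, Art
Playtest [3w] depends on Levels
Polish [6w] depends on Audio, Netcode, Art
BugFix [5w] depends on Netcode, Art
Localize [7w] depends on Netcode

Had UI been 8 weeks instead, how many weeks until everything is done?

As given, the longest chain is Art→Levels→Audio→Polish = 5+5+8+6 = 24, so the finish is 24 weeks.
The longest path through UI is only 17 weeks, so UI has float 7.
No other chain overtakes it, so the finish is 24 weeks.

24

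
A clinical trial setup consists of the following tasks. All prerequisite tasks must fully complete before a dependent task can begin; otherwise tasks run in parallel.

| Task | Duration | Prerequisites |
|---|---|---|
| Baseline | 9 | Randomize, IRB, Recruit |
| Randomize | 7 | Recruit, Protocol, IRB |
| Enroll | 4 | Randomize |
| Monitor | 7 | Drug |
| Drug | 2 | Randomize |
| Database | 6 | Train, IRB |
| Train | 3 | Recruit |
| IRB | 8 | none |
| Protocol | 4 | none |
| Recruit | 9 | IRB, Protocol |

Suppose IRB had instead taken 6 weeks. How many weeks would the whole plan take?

As given, the longest chain is IRB→Recruit→Randomize→Drug→Monitor = 8+9+7+2+7 = 33, so the finish is 33 weeks.
Since IRB is critical, the -2 change carries straight to that chain (now 31 weeks).
That remains the longest chain; total 31 weeks.

31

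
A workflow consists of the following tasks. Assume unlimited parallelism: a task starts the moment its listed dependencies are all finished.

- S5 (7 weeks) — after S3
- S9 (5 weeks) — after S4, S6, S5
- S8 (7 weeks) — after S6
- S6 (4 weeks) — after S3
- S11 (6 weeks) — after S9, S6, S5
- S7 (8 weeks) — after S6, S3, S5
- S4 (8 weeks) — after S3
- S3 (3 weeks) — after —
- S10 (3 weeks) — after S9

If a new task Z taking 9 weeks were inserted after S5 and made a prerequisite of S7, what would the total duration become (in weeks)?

27

Originally the workflow takes 22 weeks.
With Z inserted, S7 now waits for max(S6, S3, S5, Z).
New critical path: S3→S5→Z→S7 = 3+7+9+8 = 27 ⇒ 27 weeks.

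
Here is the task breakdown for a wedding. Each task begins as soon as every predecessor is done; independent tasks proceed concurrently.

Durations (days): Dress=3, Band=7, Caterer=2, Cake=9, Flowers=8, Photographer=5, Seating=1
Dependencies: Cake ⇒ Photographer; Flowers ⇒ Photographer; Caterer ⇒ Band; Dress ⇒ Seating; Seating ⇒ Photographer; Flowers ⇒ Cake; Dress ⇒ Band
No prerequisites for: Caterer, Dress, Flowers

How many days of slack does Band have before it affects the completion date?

The longest chain is Flowers→Cake→Photographer = 8+9+5 = 22; overall finish 22 days.
The longest chain containing Band totals 10 days.
So Band can slip 22 − 10 = 12 days.

12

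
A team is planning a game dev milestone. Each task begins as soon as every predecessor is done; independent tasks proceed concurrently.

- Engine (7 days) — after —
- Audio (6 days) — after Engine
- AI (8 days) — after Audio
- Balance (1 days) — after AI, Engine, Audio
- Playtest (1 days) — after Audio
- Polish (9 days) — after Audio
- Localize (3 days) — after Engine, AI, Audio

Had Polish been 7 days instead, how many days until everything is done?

24

The binding path is Engine→Audio→AI→Localize = 7+6+8+3 = 24; finish at 24 days.
The longest path through Polish is only 22 days, so Polish has float 2.
The critical path is still Engine→Audio→AI→Localize; finish is now 24 days.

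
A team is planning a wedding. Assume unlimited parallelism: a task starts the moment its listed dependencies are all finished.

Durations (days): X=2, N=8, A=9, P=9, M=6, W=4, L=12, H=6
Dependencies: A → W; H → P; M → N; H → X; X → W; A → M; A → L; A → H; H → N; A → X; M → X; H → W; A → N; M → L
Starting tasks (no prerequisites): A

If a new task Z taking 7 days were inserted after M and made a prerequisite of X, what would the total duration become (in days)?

28

Originally the job takes 27 days.
With Z inserted, X now waits for max(A, M, H, Z).
New critical path: A→M→Z→X→W = 9+6+7+2+4 = 28 ⇒ 28 days.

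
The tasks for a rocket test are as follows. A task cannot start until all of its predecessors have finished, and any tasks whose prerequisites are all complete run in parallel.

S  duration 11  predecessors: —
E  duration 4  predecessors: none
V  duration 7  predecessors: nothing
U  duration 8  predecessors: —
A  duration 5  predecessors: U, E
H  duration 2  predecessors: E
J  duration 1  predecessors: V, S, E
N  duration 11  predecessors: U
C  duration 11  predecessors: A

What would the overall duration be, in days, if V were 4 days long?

24

Critical path before the change: U→A→C = 8+5+11 = 24 giving 24 days.
The longest path through V is only 8 days, so V has float 16.
The critical path is still U→A→C; finish is now 24 days.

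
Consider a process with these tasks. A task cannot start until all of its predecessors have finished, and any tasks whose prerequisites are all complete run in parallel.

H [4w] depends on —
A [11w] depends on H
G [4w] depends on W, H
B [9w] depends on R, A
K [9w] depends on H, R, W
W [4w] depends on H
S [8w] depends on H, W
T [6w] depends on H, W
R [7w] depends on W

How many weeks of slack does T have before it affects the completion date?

10

H→W→R→K = 4+4+7+9 = 24 sets the makespan at 24 weeks.
Longest path through T: 14 weeks (earliest finish 14, latest finish 24).
Float = 24 − 14 = 10.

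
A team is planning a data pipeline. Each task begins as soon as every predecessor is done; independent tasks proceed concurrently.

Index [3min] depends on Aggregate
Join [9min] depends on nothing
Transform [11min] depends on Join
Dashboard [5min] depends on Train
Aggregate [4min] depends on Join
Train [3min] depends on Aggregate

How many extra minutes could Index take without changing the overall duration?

5

Critical path: Join→Aggregate→Train→Dashboard = 9+4+3+5 = 21, so the finish is 21 minutes.
Longest path through Index: 16 minutes (earliest finish 16, latest finish 21).
Float = 21 − 16 = 5.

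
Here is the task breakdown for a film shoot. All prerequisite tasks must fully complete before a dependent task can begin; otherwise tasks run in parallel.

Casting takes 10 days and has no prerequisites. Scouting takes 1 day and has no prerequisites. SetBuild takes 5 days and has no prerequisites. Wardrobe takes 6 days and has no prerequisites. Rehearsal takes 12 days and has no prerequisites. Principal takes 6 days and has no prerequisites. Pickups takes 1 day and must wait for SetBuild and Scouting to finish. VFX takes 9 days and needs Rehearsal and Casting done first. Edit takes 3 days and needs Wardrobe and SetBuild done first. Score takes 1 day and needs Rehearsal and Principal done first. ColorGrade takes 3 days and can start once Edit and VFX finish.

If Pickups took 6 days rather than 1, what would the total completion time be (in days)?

24

Actual critical path: Rehearsal→VFX→ColorGrade = 12+9+3 = 24 ⇒ 24 days.
The longest path through Pickups is only 6 days, so Pickups has float 18.
That remains the longest chain; total 24 days.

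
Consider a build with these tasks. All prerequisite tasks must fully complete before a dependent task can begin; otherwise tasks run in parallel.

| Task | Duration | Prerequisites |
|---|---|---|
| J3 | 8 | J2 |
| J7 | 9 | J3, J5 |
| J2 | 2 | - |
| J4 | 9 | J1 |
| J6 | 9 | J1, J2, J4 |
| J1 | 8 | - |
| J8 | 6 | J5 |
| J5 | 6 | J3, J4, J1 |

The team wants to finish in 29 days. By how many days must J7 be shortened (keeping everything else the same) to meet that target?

Current finish: 32 days; target: 29.
J7 is on every critical path, so each day cut from J7 cuts the finish by one (this holds down to a finish of 29).
Need 32 − 29 = 3 days off J7 → J7 becomes 6 days, finish becomes 29.

3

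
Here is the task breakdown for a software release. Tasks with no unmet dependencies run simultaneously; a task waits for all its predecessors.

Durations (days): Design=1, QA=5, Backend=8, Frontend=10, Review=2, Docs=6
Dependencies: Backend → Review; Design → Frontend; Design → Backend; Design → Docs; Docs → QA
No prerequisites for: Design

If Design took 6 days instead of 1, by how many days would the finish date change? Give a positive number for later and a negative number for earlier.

5

Baseline: Design→Docs→QA = 1+6+5 = 12 → 12 days.
Design lies on that path, so at 6 days the path becomes 17 days.
The critical path is still Design→Docs→QA; finish is now 17 days.
Change in finish: 17 − 12 = +5 days.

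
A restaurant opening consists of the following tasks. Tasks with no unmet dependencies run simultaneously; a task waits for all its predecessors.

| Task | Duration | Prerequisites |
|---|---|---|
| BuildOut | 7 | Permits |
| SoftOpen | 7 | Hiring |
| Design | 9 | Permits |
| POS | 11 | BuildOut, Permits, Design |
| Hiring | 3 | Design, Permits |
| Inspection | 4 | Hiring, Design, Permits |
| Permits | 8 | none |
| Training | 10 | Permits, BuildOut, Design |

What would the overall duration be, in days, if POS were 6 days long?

27

Critical path before the change: Permits→Design→POS = 8+9+11 = 28 giving 28 days.
POS is on the critical path; changing it to 6 makes that path 23 days.
New critical path: Permits→Design→Hiring→SoftOpen = 8+9+3+7 = 27 ⇒ 27 days.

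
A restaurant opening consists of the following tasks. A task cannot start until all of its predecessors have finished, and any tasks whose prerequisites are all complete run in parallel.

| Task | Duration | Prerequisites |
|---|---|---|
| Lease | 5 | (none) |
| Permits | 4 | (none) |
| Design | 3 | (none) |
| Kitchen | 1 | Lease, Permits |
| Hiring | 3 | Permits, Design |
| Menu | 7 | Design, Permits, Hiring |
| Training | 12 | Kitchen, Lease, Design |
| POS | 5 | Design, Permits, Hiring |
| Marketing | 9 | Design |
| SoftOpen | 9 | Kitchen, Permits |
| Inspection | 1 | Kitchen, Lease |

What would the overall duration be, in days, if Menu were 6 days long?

Baseline: Lease→Kitchen→Training = 5+1+12 = 18 → 18 days.
Menu is off the critical path — its longest chain is 14 days, giving 4 of slack.
The critical path is still Lease→Kitchen→Training; finish is now 18 days.

18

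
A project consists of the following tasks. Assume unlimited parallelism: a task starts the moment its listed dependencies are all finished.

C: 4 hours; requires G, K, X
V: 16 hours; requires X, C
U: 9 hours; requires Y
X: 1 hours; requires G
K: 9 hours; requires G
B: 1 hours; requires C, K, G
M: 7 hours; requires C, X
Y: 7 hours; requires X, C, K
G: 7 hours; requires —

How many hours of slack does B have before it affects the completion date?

15

G→K→C→Y→U = 7+9+4+7+9 = 36 sets the makespan at 36 hours.
The longest chain containing B totals 21 hours.
So B can slip 36 − 21 = 15 hours.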